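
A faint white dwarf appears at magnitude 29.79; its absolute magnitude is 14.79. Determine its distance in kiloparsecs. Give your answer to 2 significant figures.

μ = m − M = 15.000
m − M = 5 log₁₀ d − 5
log₁₀ d = (m − M)/5 + 1 = 4.0000
d = 10^4.0000 = 10000 pc
= 10.00 kpc

d ≈ 10 kpc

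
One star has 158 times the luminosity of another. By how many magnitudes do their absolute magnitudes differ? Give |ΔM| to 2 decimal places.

|ΔM| ≈ 5.50

Pogson: ΔM = −2.5 log₁₀(ratio) = −2.5 log₁₀(158) = −2.5 × 2.1987 = -5.497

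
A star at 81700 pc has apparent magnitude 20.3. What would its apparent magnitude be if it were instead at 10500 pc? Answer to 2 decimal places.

m ≈ 15.84

Flux ∝ 1/d², so Δm = 5 log₁₀(d₂/d₁) = 5 log₁₀(10500/81700) = -4.455
m₂ = m₁ + Δm = 20.3 + (-4.455) = 15.845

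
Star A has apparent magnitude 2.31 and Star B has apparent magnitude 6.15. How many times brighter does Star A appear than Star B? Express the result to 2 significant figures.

34

Magnitude difference = -3.84
Flux ratio = 10^(−0.4 Δm) = 10^(−0.4 × -3.84) = 10^1.536 = 34.36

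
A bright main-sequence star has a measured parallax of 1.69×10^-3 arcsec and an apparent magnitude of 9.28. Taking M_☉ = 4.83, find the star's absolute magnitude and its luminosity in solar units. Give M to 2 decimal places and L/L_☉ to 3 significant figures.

d = 1/p = 1/1.69×10^-3″ = 591.7 pc
M = m − 5 log₁₀ d + 5 = 9.28 − 5·2.7721 + 5 = 0.419
M − M_☉ = 0.419 − 4.83 = -4.411
L/L_☉ = 10^(−0.4 × -4.411) = 58.11

M ≈ 0.42; L/L_☉ ≈ 58.1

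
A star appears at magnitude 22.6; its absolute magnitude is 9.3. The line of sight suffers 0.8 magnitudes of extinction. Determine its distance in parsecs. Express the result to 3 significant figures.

d ≈ 3160 pc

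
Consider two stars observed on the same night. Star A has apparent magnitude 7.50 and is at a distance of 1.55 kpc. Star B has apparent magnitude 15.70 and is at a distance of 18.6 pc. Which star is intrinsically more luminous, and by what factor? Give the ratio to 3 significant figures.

Star A is more luminous, by a factor of 1.32×10^7.

Star A: d = 1.55 kpc = 1550 pc
Star A: M = m − 5 log₁₀ d + 5 = 7.50 − 5·3.1903 + 5 = -3.452
Star B: M = m − 5 log₁₀ d + 5 = 15.70 − 5·1.2695 + 5 = 14.352
ΔM = M_A − M_B = -3.452 − (14.352) = -17.804; smaller M is more luminous → Star A.
L ratio = 10^(0.4 |ΔM|) = 10^7.122 = 1.323×10^7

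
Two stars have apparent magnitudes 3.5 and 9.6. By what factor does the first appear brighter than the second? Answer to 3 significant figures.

275

Δm = 3.5 − (9.6) = -6.1
Flux ratio = 10^(−0.4 Δm) = 10^(−0.4 × -6.1) = 10^2.440 = 275.4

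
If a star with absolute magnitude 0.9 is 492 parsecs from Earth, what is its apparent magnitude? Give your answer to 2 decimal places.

m ≈ 9.36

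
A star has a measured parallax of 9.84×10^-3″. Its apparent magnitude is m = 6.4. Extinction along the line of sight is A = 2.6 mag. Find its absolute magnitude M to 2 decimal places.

M ≈ -1.24

d = 1/p = 1/9.84×10^-3″ = 101.6 pc
5 log₁₀(d/10 pc) = 5 log₁₀(101.6) − 5 = 5.035
M = m − 5 log₁₀(d/10) − A = 6.4 − 5.035 − 2.6 = -1.235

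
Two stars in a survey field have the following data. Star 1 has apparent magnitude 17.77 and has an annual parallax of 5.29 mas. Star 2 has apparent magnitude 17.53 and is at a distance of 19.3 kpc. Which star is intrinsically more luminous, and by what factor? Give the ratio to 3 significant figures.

Star 1: p = 5.29 mas = 5.29×10^-3″ → d = 1/p = 189.0 pc
Star 1: M = m − 5 log₁₀ d + 5 = 17.77 − 5·2.2765 + 5 = 11.387
Star 2: d = 19.3 kpc = 19300 pc
Star 2: M = m − 5 log₁₀ d + 5 = 17.53 − 5·4.2856 + 5 = 1.102
ΔM = M_1 − M_2 = 11.387 − (1.102) = 10.285; smaller M is more luminous → Star 2.
L ratio = 10^(0.4 |ΔM|) = 10^4.114 = 13000

Star 2 is more luminous, by a factor of 13000.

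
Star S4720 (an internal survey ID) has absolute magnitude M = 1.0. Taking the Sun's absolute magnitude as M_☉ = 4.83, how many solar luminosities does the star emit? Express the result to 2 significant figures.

L/L_☉ ≈ 34

M − M_☉ = 1.0 − 4.83 = -3.830
L/L_☉ = 10^(−0.4 (M − M_☉)) = 10^1.532 = 34.04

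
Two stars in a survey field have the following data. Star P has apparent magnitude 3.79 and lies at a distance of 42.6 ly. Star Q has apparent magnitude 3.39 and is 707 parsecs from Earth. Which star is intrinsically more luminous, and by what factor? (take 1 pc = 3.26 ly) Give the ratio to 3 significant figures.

Star P: d = 42.6 ly / 3.26 = 13.07 pc
Star P: M = m − 5 log₁₀ d + 5 = 3.79 − 5·1.1162 + 5 = 3.209
Star Q: M = m − 5 log₁₀ d + 5 = 3.39 − 5·2.8494 + 5 = -5.857
ΔM = M_P − M_Q = 3.209 − (-5.857) = 9.066; smaller M is more luminous → Star Q.
L ratio = 10^(0.4 |ΔM|) = 10^3.626 = 4231

Star Q is more luminous, by a factor of 4230.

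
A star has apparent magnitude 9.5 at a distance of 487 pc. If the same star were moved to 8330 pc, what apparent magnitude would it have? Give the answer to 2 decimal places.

m ≈ 15.67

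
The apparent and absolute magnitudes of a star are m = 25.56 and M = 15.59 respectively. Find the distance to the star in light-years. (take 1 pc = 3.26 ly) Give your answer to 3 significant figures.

μ = m − M = 9.970
m − M = 5 log₁₀ d − 5
log₁₀ d = (m − M)/5 + 1 = 2.9940
d = 10^2.9940 = 986.3 pc
= 3215 ly

d ≈ 3220 ly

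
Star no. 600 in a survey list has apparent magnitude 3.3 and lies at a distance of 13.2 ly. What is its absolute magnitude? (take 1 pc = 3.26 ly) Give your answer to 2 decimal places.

M ≈ 5.26

d = 13.2 ly / 3.26 = 4.049 pc
5 log₁₀(d/10 pc) = 5 log₁₀(4.049) − 5 = -1.963
M = m − 5 log₁₀(d/10) = 3.3 + 1.963 = 5.263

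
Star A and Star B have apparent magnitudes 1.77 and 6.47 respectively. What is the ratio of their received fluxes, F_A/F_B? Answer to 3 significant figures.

Δm = 1.77 − (6.47) = -4.70
Flux ratio = 10^(−0.4 Δm) = 10^(−0.4 × -4.70) = 10^1.880 = 75.86

F_A/F_B ≈ 75.9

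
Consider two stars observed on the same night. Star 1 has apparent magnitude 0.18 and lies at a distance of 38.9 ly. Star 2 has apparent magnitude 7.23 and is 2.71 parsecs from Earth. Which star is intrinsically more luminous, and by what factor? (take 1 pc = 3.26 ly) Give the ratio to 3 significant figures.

Star 1: d = 38.9 ly / 3.26 = 11.93 pc
Star 1: M = m − 5 log₁₀ d + 5 = 0.18 − 5·1.0767 + 5 = -0.204
Star 2: M = m − 5 log₁₀ d + 5 = 7.23 − 5·0.4330 + 5 = 10.065
ΔM = M_1 − M_2 = -0.204 − (10.065) = -10.269; smaller M is more luminous → Star 1.
L ratio = 10^(0.4 |ΔM|) = 10^4.108 = 12810

Star 1 is more luminous, by a factor of 12800.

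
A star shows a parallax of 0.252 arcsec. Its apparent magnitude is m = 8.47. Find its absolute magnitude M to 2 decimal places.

d = 1/p = 1/0.252″ = 3.968 pc
5 log₁₀(d/10 pc) = 5 log₁₀(3.968) − 5 = -2.007
M = m − 5 log₁₀(d/10) = 8.47 + 2.007 = 10.477

M ≈ 10.48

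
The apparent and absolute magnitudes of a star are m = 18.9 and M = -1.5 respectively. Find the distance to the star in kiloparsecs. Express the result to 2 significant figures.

d ≈ 120 kpc

Distance modulus: m − M = 18.9 − (-1.5) = 20.400
m − M = 5 log₁₀ d − 5
log₁₀ d = (m − M)/5 + 1 = 5.0800
d = 10^5.0800 = 120200 pc
= 120.2 kpc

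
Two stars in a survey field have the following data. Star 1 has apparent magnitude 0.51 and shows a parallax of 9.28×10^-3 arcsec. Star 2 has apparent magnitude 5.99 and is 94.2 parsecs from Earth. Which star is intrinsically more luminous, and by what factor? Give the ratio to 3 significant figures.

Star 1: d = 1/p = 1/9.28×10^-3″ = 107.8 pc
Star 1: M = m − 5 log₁₀ d + 5 = 0.51 − 5·2.0325 + 5 = -4.652
Star 2: M = m − 5 log₁₀ d + 5 = 5.99 − 5·1.9741 + 5 = 1.120
ΔM = M_1 − M_2 = -4.652 − (1.120) = -5.772; smaller M is more luminous → Star 1.
L ratio = 10^(0.4 |ΔM|) = 10^2.309 = 203.6

Star 1 is more luminous, by a factor of 204.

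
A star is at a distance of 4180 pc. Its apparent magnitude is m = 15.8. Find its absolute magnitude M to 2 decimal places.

5 log₁₀(d/10 pc) = 5 log₁₀(4180) − 5 = 13.106
M = m − 5 log₁₀(d/10) = 15.8 − 13.106 = 2.694

M ≈ 2.69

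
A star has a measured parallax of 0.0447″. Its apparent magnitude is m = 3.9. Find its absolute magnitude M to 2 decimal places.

d = 1/p = 1/0.0447″ = 22.37 pc
5 log₁₀(d/10 pc) = 5 log₁₀(22.37) − 5 = 1.748
M = m − 5 log₁₀(d/10) = 3.9 − 1.748 = 2.152

M ≈ 2.15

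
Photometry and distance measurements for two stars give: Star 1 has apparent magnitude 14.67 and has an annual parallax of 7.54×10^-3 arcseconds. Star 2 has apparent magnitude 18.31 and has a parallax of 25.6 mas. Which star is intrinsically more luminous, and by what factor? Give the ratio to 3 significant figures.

Star 1 is more luminous, by a factor of 329.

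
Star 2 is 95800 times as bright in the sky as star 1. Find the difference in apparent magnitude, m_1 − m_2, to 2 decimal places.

Pogson: Δm = −2.5 log₁₀(ratio) = −2.5 log₁₀(95800) = −2.5 × 4.9814 = -12.453
Star 2 is brighter so has the smaller magnitude: m_1 − m_2 is positive.

m_1 − m_2 ≈ 12.45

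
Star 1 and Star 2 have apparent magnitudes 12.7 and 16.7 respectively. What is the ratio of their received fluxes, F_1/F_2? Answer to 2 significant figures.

Magnitude difference = -4.0
Flux ratio = 10^(−0.4 Δm) = 10^(−0.4 × -4.0) = 10^1.600 = 39.81

F_1/F_2 ≈ 40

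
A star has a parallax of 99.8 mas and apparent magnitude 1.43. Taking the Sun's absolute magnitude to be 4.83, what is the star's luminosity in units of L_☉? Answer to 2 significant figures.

d = 1/p = 1000/99.8 mas = 10.02 pc
M = m − 5 log₁₀ d + 5 = 1.43 − 5·1.0009 + 5 = 1.426
M − M_☉ = 1.426 − 4.83 = -3.404
L/L_☉ = 10^(−0.4 × -3.404) = 23.00

L/L_☉ ≈ 23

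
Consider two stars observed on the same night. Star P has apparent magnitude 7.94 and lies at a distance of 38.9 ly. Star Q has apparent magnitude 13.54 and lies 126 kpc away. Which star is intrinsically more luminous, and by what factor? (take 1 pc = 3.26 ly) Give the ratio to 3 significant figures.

Star Q is more luminous, by a factor of 642000.

Star P: d = 38.9 ly / 3.26 = 11.93 pc
Star P: M = m − 5 log₁₀ d + 5 = 7.94 − 5·1.0767 + 5 = 7.556
Star Q: d = 126 kpc = 126000 pc
Star Q: M = m − 5 log₁₀ d + 5 = 13.54 − 5·5.1004 + 5 = -6.962
ΔM = M_P − M_Q = 7.556 − (-6.962) = 14.518; smaller M is more luminous → Star Q.
L ratio = 10^(0.4 |ΔM|) = 10^5.807 = 641600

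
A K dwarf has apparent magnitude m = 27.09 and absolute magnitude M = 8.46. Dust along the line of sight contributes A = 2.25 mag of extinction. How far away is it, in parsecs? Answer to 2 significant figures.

d ≈ 19000 pc

m − M = 5 log₁₀(d/10 pc) + A  ⇒  27.09 − (8.46) − 2.25 = 5 log₁₀(d/10)
16.380 = 5 log₁₀(d/10)
log₁₀ d = (m − M − A)/5 + 1 = 4.2760
d = 10^4.2760 = 18880 pc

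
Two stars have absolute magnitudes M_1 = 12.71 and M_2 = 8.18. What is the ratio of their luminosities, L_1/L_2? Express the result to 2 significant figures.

ΔM = M_1 − M_2 = 4.53
L_1/L_2 = 10^(−0.4 ΔM) = 10^-1.812 = 0.01542

L_1/L_2 ≈ 0.015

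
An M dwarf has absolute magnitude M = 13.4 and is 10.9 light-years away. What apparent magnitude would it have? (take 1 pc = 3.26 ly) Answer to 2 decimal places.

d = 10.9 ly / 3.26 = 3.344 pc
m = M + 5 log₁₀ d − 5 = 13.4 + 5·0.5242 − 5 = 11.021

m ≈ 11.02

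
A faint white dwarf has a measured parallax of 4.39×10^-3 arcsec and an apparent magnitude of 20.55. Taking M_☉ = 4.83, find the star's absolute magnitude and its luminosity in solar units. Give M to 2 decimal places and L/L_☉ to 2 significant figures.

M ≈ 13.76; L/L_☉ ≈ 2.7×10^-4

d = 1/p = 1/4.39×10^-3″ = 227.8 pc
M = m − 5 log₁₀ d + 5 = 20.55 − 5·2.3575 + 5 = 13.762
M − M_☉ = 13.762 − 4.83 = 8.932
L/L_☉ = 10^(−0.4 × 8.932) = 2.673×10^-4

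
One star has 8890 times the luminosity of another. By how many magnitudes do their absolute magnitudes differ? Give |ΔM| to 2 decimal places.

|ΔM| ≈ 9.87

Pogson: ΔM = −2.5 log₁₀(ratio) = −2.5 log₁₀(8890) = −2.5 × 3.9489 = -9.872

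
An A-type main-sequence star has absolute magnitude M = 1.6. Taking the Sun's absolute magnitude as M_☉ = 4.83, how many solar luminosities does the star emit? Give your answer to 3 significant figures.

L/L_☉ ≈ 19.6

M − M_☉ = 1.6 − 4.83 = -3.230
L/L_☉ = 10^(−0.4 (M − M_☉)) = 10^1.292 = 19.59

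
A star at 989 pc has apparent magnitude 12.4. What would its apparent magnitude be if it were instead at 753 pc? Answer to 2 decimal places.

m ≈ 11.81

Flux ∝ 1/d², so Δm = 5 log₁₀(d₂/d₁) = 5 log₁₀(753/989) = -0.592
m₂ = m₁ + Δm = 12.4 + (-0.592) = 11.808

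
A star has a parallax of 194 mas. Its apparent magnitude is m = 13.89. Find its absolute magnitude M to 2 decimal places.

p = 194 mas = 0.194″ → d = 1/p = 5.155 pc
5 log₁₀(d/10 pc) = 5 log₁₀(5.155) − 5 = -1.439
M = m − 5 log₁₀(d/10) = 13.89 + 1.439 = 15.329

M ≈ 15.33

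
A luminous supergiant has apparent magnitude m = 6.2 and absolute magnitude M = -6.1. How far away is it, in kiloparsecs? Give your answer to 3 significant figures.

d ≈ 2.88 kpc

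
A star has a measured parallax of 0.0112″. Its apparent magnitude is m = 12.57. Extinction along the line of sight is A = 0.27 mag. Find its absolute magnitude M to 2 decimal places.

d = 1/p = 1/0.0112″ = 89.29 pc
5 log₁₀(d/10 pc) = 5 log₁₀(89.29) − 5 = 4.754
M = m − 5 log₁₀(d/10) − A = 12.57 − 4.754 − 0.27 = 7.546

M ≈ 7.55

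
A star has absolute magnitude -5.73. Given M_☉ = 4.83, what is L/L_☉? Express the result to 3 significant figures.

M − M_☉ = -5.73 − 4.83 = -10.560
L/L_☉ = 10^(−0.4 (M − M_☉)) = 10^4.224 = 16750

L/L_☉ ≈ 16700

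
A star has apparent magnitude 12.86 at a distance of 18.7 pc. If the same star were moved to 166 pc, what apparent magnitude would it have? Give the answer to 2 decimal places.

m ≈ 17.60

Flux ∝ 1/d², so Δm = 5 log₁₀(d₂/d₁) = 5 log₁₀(166/18.7) = 4.741
m₂ = m₁ + Δm = 12.86 + (4.741) = 17.601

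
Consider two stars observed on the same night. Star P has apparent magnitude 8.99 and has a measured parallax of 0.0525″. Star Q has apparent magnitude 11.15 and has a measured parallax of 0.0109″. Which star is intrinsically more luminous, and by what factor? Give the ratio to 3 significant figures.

Star Q is more luminous, by a factor of 3.17.

Star P: d = 1/p = 1/0.0525″ = 19.05 pc
Star P: M = m − 5 log₁₀ d + 5 = 8.99 − 5·1.2798 + 5 = 7.591
Star Q: d = 1/p = 1/0.0109″ = 91.74 pc
Star Q: M = m − 5 log₁₀ d + 5 = 11.15 − 5·1.9626 + 5 = 6.337
ΔM = M_P − M_Q = 7.591 − (6.337) = 1.254; smaller M is more luminous → Star Q.
L ratio = 10^(0.4 |ΔM|) = 10^0.501 = 3.173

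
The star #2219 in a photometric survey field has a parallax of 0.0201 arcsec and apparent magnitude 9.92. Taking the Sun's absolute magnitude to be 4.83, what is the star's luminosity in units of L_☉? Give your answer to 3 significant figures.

d = 1/p = 1/0.0201″ = 49.75 pc
M = m − 5 log₁₀ d + 5 = 9.92 − 5·1.6968 + 5 = 6.436
M − M_☉ = 6.436 − 4.83 = 1.606
L/L_☉ = 10^(−0.4 × 1.606) = 0.2278

L/L_☉ ≈ 0.228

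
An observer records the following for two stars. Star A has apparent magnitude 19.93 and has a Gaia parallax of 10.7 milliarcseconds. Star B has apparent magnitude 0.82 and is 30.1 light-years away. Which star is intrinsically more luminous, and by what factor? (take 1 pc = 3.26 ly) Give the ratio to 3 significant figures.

Star A: p = 10.7 mas = 0.0107″ → d = 1/p = 93.46 pc
Star A: M = m − 5 log₁₀ d + 5 = 19.93 − 5·1.9706 + 5 = 15.077
Star B: d = 30.1 ly / 3.26 = 9.233 pc
Star B: M = m − 5 log₁₀ d + 5 = 0.82 − 5·0.9653 + 5 = 0.993
ΔM = M_A − M_B = 15.077 − (0.993) = 14.084; smaller M is more luminous → Star B.
L ratio = 10^(0.4 |ΔM|) = 10^5.633 = 430000

Star B is more luminous, by a factor of 430000.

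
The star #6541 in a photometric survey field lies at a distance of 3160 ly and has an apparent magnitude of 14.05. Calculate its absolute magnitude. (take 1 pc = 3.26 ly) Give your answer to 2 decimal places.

M ≈ 4.12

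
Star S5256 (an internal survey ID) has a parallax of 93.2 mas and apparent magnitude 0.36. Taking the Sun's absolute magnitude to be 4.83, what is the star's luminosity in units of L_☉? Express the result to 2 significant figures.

d = 1/p = 1000/93.2 mas = 10.73 pc
M = m − 5 log₁₀ d + 5 = 0.36 − 5·1.0306 + 5 = 0.207
M − M_☉ = 0.207 − 4.83 = -4.623
L/L_☉ = 10^(−0.4 × -4.623) = 70.66

L/L_☉ ≈ 71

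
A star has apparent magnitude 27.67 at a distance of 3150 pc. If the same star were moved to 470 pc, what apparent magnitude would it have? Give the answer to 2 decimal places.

m ≈ 23.54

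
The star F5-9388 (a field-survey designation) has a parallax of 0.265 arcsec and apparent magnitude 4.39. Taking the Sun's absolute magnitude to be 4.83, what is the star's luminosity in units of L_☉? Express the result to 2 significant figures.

d = 1/p = 1/0.265″ = 3.774 pc
M = m − 5 log₁₀ d + 5 = 4.39 − 5·0.5768 + 5 = 6.506
M − M_☉ = 6.506 − 4.83 = 1.676
L/L_☉ = 10^(−0.4 × 1.676) = 0.2136

L/L_☉ ≈ 0.21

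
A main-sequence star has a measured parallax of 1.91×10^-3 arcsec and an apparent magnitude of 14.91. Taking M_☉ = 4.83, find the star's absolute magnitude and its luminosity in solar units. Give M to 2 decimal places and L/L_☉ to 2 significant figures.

M ≈ 6.32; L/L_☉ ≈ 0.25

d = 1/p = 1/1.91×10^-3″ = 523.6 pc
M = m − 5 log₁₀ d + 5 = 14.91 − 5·2.7190 + 5 = 6.315
M − M_☉ = 6.315 − 4.83 = 1.485
L/L_☉ = 10^(−0.4 × 1.485) = 0.2546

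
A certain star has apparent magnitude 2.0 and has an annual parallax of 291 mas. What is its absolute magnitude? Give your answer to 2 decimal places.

M ≈ 4.32

p = 291 mas = 0.291″ → d = 1/p = 3.436 pc
5 log₁₀(d/10 pc) = 5 log₁₀(3.436) − 5 = -2.319
M = m − 5 log₁₀(d/10) = 2.0 + 2.319 = 4.319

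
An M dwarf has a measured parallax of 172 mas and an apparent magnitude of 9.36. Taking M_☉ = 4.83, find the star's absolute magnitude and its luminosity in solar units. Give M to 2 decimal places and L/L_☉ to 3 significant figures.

d = 1/p = 1000/172 mas = 5.814 pc
M = m − 5 log₁₀ d + 5 = 9.36 − 5·0.7645 + 5 = 10.538
M − M_☉ = 10.538 − 4.83 = 5.708
L/L_☉ = 10^(−0.4 × 5.708) = 5.211×10^-3

M ≈ 10.54; L/L_☉ ≈ 5.21×10^-3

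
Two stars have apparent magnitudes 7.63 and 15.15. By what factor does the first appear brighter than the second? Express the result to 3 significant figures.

Magnitude difference = -7.52
Flux ratio = 10^(−0.4 Δm) = 10^(−0.4 × -7.52) = 10^3.008 = 1019

1020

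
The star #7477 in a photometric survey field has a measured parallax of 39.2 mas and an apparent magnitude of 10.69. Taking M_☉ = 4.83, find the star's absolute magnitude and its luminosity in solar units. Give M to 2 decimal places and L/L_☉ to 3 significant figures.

M ≈ 8.66; L/L_☉ ≈ 0.0295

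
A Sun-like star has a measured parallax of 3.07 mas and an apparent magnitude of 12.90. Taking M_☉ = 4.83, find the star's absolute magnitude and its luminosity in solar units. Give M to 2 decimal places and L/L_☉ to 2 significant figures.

M ≈ 5.34; L/L_☉ ≈ 0.63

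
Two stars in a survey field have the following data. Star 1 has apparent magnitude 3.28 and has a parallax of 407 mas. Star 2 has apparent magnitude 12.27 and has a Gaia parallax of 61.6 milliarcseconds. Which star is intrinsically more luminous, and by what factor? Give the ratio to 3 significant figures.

Star 1 is more luminous, by a factor of 90.4.

Star 1: p = 407 mas = 0.407″ → d = 1/p = 2.457 pc
Star 1: M = m − 5 log₁₀ d + 5 = 3.28 − 5·0.3904 + 5 = 6.328
Star 2: p = 61.6 mas = 0.0616″ → d = 1/p = 16.23 pc
Star 2: M = m − 5 log₁₀ d + 5 = 12.27 − 5·1.2104 + 5 = 11.218
ΔM = M_1 − M_2 = 6.328 − (11.218) = -4.890; smaller M is more luminous → Star 1.
L ratio = 10^(0.4 |ΔM|) = 10^1.956 = 90.36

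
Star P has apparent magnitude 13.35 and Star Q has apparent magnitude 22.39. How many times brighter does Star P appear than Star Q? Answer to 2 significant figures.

4100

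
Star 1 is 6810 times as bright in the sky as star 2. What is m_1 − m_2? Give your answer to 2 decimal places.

Pogson: Δm = −2.5 log₁₀(ratio) = −2.5 log₁₀(6810) = −2.5 × 3.8331 = -9.583
Star 1 is brighter, so it has the smaller magnitude: the difference is negative.

m_1 − m_2 ≈ -9.58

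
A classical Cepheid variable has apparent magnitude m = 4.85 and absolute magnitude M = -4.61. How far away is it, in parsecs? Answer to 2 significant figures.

μ = m − M = 9.460
m − M = 5 log₁₀ d − 5
log₁₀ d = (m − M)/5 + 1 = 2.8920
d = 10^2.8920 = 779.8 pc

d ≈ 780 pc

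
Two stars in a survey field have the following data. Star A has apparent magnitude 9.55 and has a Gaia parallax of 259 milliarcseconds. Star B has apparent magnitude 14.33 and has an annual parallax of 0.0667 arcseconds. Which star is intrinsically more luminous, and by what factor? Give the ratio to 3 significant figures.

Star A: p = 259 mas = 0.259″ → d = 1/p = 3.861 pc
Star A: M = m − 5 log₁₀ d + 5 = 9.55 − 5·0.5867 + 5 = 11.616
Star B: d = 1/p = 1/0.0667″ = 14.99 pc
Star B: M = m − 5 log₁₀ d + 5 = 14.33 − 5·1.1759 + 5 = 13.451
ΔM = M_A − M_B = 11.616 − (13.451) = -1.834; smaller M is more luminous → Star A.
L ratio = 10^(0.4 |ΔM|) = 10^0.734 = 5.416

Star A is more luminous, by a factor of 5.42.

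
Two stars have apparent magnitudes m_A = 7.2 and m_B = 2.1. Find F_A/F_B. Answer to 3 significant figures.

F_A/F_B ≈ 9.12×10^-3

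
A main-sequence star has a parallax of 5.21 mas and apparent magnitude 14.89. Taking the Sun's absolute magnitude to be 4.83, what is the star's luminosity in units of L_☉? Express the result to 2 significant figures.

d = 1/p = 1000/5.21 mas = 191.9 pc
M = m − 5 log₁₀ d + 5 = 14.89 − 5·2.2832 + 5 = 8.474
M − M_☉ = 8.474 − 4.83 = 3.644
L/L_☉ = 10^(−0.4 × 3.644) = 0.03486

L/L_☉ ≈ 0.035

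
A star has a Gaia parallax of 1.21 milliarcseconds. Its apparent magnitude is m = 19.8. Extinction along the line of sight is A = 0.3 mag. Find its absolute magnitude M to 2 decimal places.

p = 1.21 mas = 1.21×10^-3″ → d = 1/p = 826.4 pc
5 log₁₀(d/10 pc) = 5 log₁₀(826.4) − 5 = 9.586
M = m − 5 log₁₀(d/10) − A = 19.8 − 9.586 − 0.3 = 9.914

M ≈ 9.91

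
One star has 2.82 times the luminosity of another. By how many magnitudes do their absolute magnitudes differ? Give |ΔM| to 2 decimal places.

|ΔM| ≈ 1.13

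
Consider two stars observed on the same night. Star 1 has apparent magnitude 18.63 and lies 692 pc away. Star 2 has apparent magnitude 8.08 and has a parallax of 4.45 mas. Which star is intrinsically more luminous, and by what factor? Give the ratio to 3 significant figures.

Star 2 is more luminous, by a factor of 1750.

Star 1: M = m − 5 log₁₀ d + 5 = 18.63 − 5·2.8401 + 5 = 9.429
Star 2: p = 4.45 mas = 4.45×10^-3″ → d = 1/p = 224.7 pc
Star 2: M = m − 5 log₁₀ d + 5 = 8.08 − 5·2.3516 + 5 = 1.322
ΔM = M_1 − M_2 = 9.429 − (1.322) = 8.108; smaller M is more luminous → Star 2.
L ratio = 10^(0.4 |ΔM|) = 10^3.243 = 1750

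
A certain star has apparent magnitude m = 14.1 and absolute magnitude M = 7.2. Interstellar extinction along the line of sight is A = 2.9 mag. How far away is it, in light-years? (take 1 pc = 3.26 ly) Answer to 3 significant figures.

d ≈ 206 ly

m − M = 5 log₁₀(d/10 pc) + A  ⇒  14.1 − (7.2) − 2.9 = 5 log₁₀(d/10)
4.000 = 5 log₁₀(d/10)
log₁₀ d = (m − M − A)/5 + 1 = 1.8000
d = 10^1.8000 = 63.10 pc
= 205.7 ly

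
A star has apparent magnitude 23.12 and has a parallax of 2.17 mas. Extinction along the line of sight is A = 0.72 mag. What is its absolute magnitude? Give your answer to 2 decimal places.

M ≈ 14.08

p = 2.17 mas = 2.17×10^-3″ → d = 1/p = 460.8 pc
5 log₁₀(d/10 pc) = 5 log₁₀(460.8) − 5 = 8.318
M = m − 5 log₁₀(d/10) − A = 23.12 − 8.318 − 0.72 = 14.082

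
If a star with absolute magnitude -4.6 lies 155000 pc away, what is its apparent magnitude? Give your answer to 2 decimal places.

m = M + 5 log₁₀ d − 5 = -4.6 + 5·5.1903 − 5 = 16.352

m ≈ 16.35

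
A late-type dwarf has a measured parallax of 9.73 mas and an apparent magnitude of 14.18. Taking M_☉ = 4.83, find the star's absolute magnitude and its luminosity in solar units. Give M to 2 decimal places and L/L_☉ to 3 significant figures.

M ≈ 9.12; L/L_☉ ≈ 0.0192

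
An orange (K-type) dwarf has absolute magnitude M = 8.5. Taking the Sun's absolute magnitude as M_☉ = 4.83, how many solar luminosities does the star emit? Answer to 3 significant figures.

M − M_☉ = 8.5 − 4.83 = 3.670
L/L_☉ = 10^(−0.4 (M − M_☉)) = 10^-1.468 = 0.03404

L/L_☉ ≈ 0.0340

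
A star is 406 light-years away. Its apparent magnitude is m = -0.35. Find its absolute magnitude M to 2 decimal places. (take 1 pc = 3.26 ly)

M ≈ -5.83

d = 406 ly / 3.26 = 124.5 pc
5 log₁₀(d/10 pc) = 5 log₁₀(124.5) − 5 = 5.477
M = m − 5 log₁₀(d/10) = -0.35 − 5.477 = -5.827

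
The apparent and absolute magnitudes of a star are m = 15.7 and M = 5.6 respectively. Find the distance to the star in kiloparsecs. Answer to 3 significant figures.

μ = m − M = 10.100
m − M = 5 log₁₀ d − 5
log₁₀ d = (m − M)/5 + 1 = 3.0200
d = 10^3.0200 = 1047 pc
= 1.047 kpc

d ≈ 1.05 kpc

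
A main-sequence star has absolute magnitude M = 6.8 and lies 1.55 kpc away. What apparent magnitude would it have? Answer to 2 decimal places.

m ≈ 17.75

d = 1.55 kpc = 1550 pc
m = M + 5 log₁₀ d − 5 = 6.8 + 5·3.1903 − 5 = 17.752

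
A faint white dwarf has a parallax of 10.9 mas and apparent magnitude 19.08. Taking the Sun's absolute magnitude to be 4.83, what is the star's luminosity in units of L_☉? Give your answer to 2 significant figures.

d = 1/p = 1000/10.9 mas = 91.74 pc
M = m − 5 log₁₀ d + 5 = 19.08 − 5·1.9626 + 5 = 14.267
M − M_☉ = 14.267 − 4.83 = 9.437
L/L_☉ = 10^(−0.4 × 9.437) = 1.679×10^-4

L/L_☉ ≈ 1.7×10^-4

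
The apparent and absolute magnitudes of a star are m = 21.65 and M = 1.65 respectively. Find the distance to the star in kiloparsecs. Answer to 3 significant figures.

d ≈ 100 kpc

μ = m − M = 20.000
m − M = 5 log₁₀ d − 5
log₁₀ d = (m − M)/5 + 1 = 5.0000
d = 10^5.0000 = 100000 pc
= 100.0 kpc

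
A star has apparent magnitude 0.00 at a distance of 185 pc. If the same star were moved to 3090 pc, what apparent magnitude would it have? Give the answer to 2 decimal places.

Flux ∝ 1/d², so Δm = 5 log₁₀(d₂/d₁) = 5 log₁₀(3090/185) = 6.114
m₂ = m₁ + Δm = 0.00 + (6.114) = 6.114

m ≈ 6.11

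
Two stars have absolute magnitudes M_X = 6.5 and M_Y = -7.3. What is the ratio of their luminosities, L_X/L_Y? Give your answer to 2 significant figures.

ΔM = M_X − M_Y = 13.8
L_X/L_Y = 10^(−0.4 ΔM) = 10^-5.520 = 3.020×10^-6

L_X/L_Y ≈ 3.0×10^-6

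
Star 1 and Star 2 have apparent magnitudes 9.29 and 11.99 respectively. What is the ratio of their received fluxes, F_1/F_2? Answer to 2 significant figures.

F_1/F_2 ≈ 12

Magnitude difference = -2.70
Flux ratio = 10^(−0.4 Δm) = 10^(−0.4 × -2.70) = 10^1.080 = 12.02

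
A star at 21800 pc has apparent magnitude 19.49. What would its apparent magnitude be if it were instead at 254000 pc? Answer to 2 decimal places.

m ≈ 24.82

Flux ∝ 1/d², so Δm = 5 log₁₀(d₂/d₁) = 5 log₁₀(254000/21800) = 5.332
m₂ = m₁ + Δm = 19.49 + (5.332) = 24.822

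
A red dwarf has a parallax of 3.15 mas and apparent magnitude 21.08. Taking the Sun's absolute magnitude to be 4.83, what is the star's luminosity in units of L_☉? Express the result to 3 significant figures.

L/L_☉ ≈ 3.19×10^-4

d = 1/p = 1000/3.15 mas = 317.5 pc
M = m − 5 log₁₀ d + 5 = 21.08 − 5·2.5017 + 5 = 13.572
M − M_☉ = 13.572 − 4.83 = 8.742
L/L_☉ = 10^(−0.4 × 8.742) = 3.187×10^-4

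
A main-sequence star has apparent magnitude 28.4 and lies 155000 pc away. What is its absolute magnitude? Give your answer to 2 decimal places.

M ≈ 7.45

5 log₁₀(d/10 pc) = 5 log₁₀(155000) − 5 = 20.952
M = m − 5 log₁₀(d/10) = 28.4 − 20.952 = 7.448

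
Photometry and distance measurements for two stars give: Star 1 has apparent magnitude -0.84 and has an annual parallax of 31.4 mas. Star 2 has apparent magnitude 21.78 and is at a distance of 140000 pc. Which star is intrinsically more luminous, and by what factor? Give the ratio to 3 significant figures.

Star 1: p = 31.4 mas = 0.0314″ → d = 1/p = 31.85 pc
Star 1: M = m − 5 log₁₀ d + 5 = -0.84 − 5·1.5031 + 5 = -3.355
Star 2: M = m − 5 log₁₀ d + 5 = 21.78 − 5·5.1461 + 5 = 1.049
ΔM = M_1 − M_2 = -3.355 − (1.049) = -4.405; smaller M is more luminous → Star 1.
L ratio = 10^(0.4 |ΔM|) = 10^1.762 = 57.79

Star 1 is more luminous, by a factor of 57.8.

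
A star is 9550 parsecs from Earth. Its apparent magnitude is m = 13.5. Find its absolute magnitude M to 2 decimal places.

M ≈ -1.40

5 log₁₀(d/10 pc) = 5 log₁₀(9550) − 5 = 14.900
M = m − 5 log₁₀(d/10) = 13.5 − 14.900 = -1.400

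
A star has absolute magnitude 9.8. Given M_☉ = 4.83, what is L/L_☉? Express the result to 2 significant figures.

M − M_☉ = 9.8 − 4.83 = 4.970
L/L_☉ = 10^(−0.4 (M − M_☉)) = 10^-1.988 = 0.01028

L/L_☉ ≈ 0.010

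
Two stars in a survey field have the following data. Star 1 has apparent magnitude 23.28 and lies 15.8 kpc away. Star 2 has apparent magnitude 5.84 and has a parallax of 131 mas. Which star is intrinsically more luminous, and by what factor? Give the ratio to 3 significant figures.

Star 2 is more luminous, by a factor of 2.21.

Star 1: d = 15.8 kpc = 15800 pc
Star 1: M = m − 5 log₁₀ d + 5 = 23.28 − 5·4.1987 + 5 = 7.287
Star 2: p = 131 mas = 0.131″ → d = 1/p = 7.634 pc
Star 2: M = m − 5 log₁₀ d + 5 = 5.84 − 5·0.8827 + 5 = 6.426
ΔM = M_1 − M_2 = 7.287 − (6.426) = 0.860; smaller M is more luminous → Star 2.
L ratio = 10^(0.4 |ΔM|) = 10^0.344 = 2.209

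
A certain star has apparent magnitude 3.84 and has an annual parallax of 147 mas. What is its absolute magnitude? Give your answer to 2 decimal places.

M ≈ 4.68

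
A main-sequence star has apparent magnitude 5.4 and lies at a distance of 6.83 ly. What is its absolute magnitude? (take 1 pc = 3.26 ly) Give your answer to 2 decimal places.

d = 6.83 ly / 3.26 = 2.095 pc
5 log₁₀(d/10 pc) = 5 log₁₀(2.095) − 5 = -3.394
M = m − 5 log₁₀(d/10) = 5.4 + 3.394 = 8.794

M ≈ 8.79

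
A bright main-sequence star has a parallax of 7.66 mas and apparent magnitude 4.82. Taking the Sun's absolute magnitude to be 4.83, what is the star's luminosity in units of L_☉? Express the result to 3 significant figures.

d = 1/p = 1000/7.66 mas = 130.5 pc
M = m − 5 log₁₀ d + 5 = 4.82 − 5·2.1158 + 5 = -0.759
M − M_☉ = -0.759 − 4.83 = -5.589
L/L_☉ = 10^(−0.4 × -5.589) = 172.0

L/L_☉ ≈ 172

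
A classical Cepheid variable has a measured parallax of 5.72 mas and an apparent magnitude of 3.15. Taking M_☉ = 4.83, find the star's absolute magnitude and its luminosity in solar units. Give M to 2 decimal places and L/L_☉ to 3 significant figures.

M ≈ -3.06; L/L_☉ ≈ 1440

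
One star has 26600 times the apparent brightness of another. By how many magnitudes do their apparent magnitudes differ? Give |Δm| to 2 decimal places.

|Δm| ≈ 11.06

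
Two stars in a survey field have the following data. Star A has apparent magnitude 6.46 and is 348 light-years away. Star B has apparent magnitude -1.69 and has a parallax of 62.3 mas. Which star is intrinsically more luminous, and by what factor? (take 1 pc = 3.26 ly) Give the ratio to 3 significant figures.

Star A: d = 348 ly / 3.26 = 106.7 pc
Star A: M = m − 5 log₁₀ d + 5 = 6.46 − 5·2.0284 + 5 = 1.318
Star B: p = 62.3 mas = 0.0623″ → d = 1/p = 16.05 pc
Star B: M = m − 5 log₁₀ d + 5 = -1.69 − 5·1.2055 + 5 = -2.718
ΔM = M_A − M_B = 1.318 − (-2.718) = 4.036; smaller M is more luminous → Star B.
L ratio = 10^(0.4 |ΔM|) = 10^1.614 = 41.14

Star B is more luminous, by a factor of 41.1.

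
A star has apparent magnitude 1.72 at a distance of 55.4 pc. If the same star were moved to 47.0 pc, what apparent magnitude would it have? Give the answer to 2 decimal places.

m ≈ 1.36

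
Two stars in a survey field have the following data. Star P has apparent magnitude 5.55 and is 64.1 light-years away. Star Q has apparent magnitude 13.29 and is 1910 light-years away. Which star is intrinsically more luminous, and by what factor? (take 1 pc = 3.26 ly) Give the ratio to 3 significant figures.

Star P is more luminous, by a factor of 1.40.

Star P: d = 64.1 ly / 3.26 = 19.66 pc
Star P: M = m − 5 log₁₀ d + 5 = 5.55 − 5·1.2936 + 5 = 4.082
Star Q: d = 1910 ly / 3.26 = 585.9 pc
Star Q: M = m − 5 log₁₀ d + 5 = 13.29 − 5·2.7678 + 5 = 4.451
ΔM = M_P − M_Q = 4.082 − (4.451) = -0.369; smaller M is more luminous → Star P.
L ratio = 10^(0.4 |ΔM|) = 10^0.148 = 1.405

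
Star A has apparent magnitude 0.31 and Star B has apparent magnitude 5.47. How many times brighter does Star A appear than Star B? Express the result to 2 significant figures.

Δm = 0.31 − (5.47) = -5.16
Flux ratio = 10^(−0.4 Δm) = 10^(−0.4 × -5.16) = 10^2.064 = 115.9

120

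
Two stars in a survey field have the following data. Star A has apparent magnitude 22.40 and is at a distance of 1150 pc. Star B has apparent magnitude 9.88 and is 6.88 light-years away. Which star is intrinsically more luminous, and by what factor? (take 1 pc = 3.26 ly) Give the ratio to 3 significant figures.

Star A: M = m − 5 log₁₀ d + 5 = 22.40 − 5·3.0607 + 5 = 12.097
Star B: d = 6.88 ly / 3.26 = 2.110 pc
Star B: M = m − 5 log₁₀ d + 5 = 9.88 − 5·0.3244 + 5 = 13.258
ΔM = M_A − M_B = 12.097 − (13.258) = -1.162; smaller M is more luminous → Star A.
L ratio = 10^(0.4 |ΔM|) = 10^0.465 = 2.915

Star A is more luminous, by a factor of 2.92.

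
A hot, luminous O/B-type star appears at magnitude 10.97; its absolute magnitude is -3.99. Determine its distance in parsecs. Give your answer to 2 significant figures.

d ≈ 9800 pc

μ = m − M = 14.960
m − M = 5 log₁₀ d − 5
log₁₀ d = (m − M)/5 + 1 = 3.9920
d = 10^3.9920 = 9817 pc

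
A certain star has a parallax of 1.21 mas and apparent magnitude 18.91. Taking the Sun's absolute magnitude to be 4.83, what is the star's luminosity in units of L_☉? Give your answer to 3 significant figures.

L/L_☉ ≈ 0.0159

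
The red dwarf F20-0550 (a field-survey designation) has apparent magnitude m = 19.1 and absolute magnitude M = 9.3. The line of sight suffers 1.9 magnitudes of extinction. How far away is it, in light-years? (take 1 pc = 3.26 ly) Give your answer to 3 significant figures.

m − M = 5 log₁₀(d/10 pc) + A  ⇒  19.1 − (9.3) − 1.9 = 5 log₁₀(d/10)
7.900 = 5 log₁₀(d/10)
log₁₀ d = (m − M − A)/5 + 1 = 2.5800
d = 10^2.5800 = 380.2 pc
= 1239 ly

d ≈ 1240 ly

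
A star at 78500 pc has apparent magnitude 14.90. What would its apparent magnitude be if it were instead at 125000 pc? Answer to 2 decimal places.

Flux ∝ 1/d², so Δm = 5 log₁₀(d₂/d₁) = 5 log₁₀(125000/78500) = 1.010
m₂ = m₁ + Δm = 14.90 + (1.010) = 15.910

m ≈ 15.91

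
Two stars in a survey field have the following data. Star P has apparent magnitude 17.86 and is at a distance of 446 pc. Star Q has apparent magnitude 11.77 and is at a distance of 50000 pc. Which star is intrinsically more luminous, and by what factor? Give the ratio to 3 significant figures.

Star Q is more luminous, by a factor of 3.43×10^6.

Star P: M = m − 5 log₁₀ d + 5 = 17.86 − 5·2.6493 + 5 = 9.613
Star Q: M = m − 5 log₁₀ d + 5 = 11.77 − 5·4.6990 + 5 = -6.725
ΔM = M_P − M_Q = 9.613 − (-6.725) = 16.338; smaller M is more luminous → Star Q.
L ratio = 10^(0.4 |ΔM|) = 10^6.535 = 3.430×10^6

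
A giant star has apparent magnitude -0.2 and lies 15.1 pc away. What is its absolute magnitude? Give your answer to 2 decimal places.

M ≈ -1.09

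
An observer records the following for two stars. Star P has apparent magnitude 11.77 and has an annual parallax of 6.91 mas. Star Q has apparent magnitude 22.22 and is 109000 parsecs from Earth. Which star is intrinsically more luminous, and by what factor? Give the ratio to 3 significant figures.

Star P: p = 6.91 mas = 6.91×10^-3″ → d = 1/p = 144.7 pc
Star P: M = m − 5 log₁₀ d + 5 = 11.77 − 5·2.1605 + 5 = 5.967
Star Q: M = m − 5 log₁₀ d + 5 = 22.22 − 5·5.0374 + 5 = 2.033
ΔM = M_P − M_Q = 5.967 − (2.033) = 3.935; smaller M is more luminous → Star Q.
L ratio = 10^(0.4 |ΔM|) = 10^1.574 = 37.48

Star Q is more luminous, by a factor of 37.5.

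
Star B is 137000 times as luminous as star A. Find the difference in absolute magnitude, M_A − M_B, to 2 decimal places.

Pogson: ΔM = −2.5 log₁₀(ratio) = −2.5 log₁₀(137000) = −2.5 × 5.1367 = -12.842
Star B is brighter so has the smaller magnitude: M_A − M_B is positive.

M_A − M_B ≈ 12.84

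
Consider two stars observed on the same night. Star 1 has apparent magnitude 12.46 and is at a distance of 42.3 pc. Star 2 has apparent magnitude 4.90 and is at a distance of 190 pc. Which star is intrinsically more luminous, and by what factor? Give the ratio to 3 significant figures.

Star 1: M = m − 5 log₁₀ d + 5 = 12.46 − 5·1.6263 + 5 = 9.328
Star 2: M = m − 5 log₁₀ d + 5 = 4.90 − 5·2.2788 + 5 = -1.494
ΔM = M_1 − M_2 = 9.328 − (-1.494) = 10.822; smaller M is more luminous → Star 2.
L ratio = 10^(0.4 |ΔM|) = 10^4.329 = 21320

Star 2 is more luminous, by a factor of 21300.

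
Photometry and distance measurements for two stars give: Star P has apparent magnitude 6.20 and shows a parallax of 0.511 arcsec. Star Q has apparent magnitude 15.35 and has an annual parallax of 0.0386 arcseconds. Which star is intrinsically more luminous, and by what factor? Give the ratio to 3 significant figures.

Star P: d = 1/p = 1/0.511″ = 1.957 pc
Star P: M = m − 5 log₁₀ d + 5 = 6.20 − 5·0.2916 + 5 = 9.742
Star Q: d = 1/p = 1/0.0386″ = 25.91 pc
Star Q: M = m − 5 log₁₀ d + 5 = 15.35 − 5·1.4134 + 5 = 13.283
ΔM = M_P − M_Q = 9.742 − (13.283) = -3.541; smaller M is more luminous → Star P.
L ratio = 10^(0.4 |ΔM|) = 10^1.416 = 26.08

Star P is more luminous, by a factor of 26.1.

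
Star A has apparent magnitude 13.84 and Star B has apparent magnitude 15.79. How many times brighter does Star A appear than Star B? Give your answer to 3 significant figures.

6.03

Magnitude difference = -1.95
Flux ratio = 10^(−0.4 Δm) = 10^(−0.4 × -1.95) = 10^0.780 = 6.026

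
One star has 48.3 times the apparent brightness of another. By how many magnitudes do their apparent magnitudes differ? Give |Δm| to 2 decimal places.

|Δm| ≈ 4.21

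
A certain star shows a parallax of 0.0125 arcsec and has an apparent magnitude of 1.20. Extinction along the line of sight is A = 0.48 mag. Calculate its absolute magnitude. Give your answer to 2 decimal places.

d = 1/p = 1/0.0125″ = 80.00 pc
5 log₁₀(d/10 pc) = 5 log₁₀(80.00) − 5 = 4.515
M = m − 5 log₁₀(d/10) − A = 1.20 − 4.515 − 0.48 = -3.795

M ≈ -3.80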